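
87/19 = 4 + 11/19 = 4.58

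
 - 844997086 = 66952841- 911949927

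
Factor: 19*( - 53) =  - 1007 = - 19^1*53^1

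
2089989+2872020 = 4962009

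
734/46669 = 734/46669 = 0.02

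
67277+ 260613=327890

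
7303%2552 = 2199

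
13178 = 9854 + 3324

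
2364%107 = 10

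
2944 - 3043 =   -  99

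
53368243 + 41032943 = 94401186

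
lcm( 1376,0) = 0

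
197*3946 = 777362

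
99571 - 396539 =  - 296968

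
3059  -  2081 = 978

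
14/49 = 2/7=0.29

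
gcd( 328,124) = 4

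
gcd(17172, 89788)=4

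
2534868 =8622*294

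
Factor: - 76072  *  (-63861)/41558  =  2^2*3^1*7^1*11^ (-1)*37^1*257^1*1889^( - 1) * 3041^1 = 2429016996/20779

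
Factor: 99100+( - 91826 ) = 7274  =  2^1*3637^1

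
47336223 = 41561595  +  5774628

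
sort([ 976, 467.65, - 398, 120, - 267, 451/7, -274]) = [ - 398, - 274,-267,451/7, 120, 467.65, 976 ] 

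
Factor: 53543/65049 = 3^( - 1 ) * 7^1*7649^1 *21683^( - 1)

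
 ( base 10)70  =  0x46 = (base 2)1000110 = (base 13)55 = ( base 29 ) 2c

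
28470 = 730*39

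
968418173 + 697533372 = 1665951545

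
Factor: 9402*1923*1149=2^1 * 3^3*383^1*641^1 * 1567^1 = 20773972854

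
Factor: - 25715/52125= - 37/75 = - 3^( - 1 )*5^( - 2)*37^1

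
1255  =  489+766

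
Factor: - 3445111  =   - 79^1* 43609^1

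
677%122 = 67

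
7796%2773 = 2250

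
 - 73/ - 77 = 73/77 = 0.95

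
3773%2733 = 1040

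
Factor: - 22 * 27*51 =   -  2^1* 3^4*11^1 *17^1 = -30294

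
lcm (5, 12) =60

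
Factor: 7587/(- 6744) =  - 2^( - 3)*3^2 = - 9/8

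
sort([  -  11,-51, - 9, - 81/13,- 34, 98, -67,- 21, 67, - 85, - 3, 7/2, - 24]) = [ - 85,- 67,-51, - 34, - 24, - 21,-11, - 9, - 81/13,-3, 7/2,67,  98 ] 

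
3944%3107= 837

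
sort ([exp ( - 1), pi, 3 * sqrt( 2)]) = [ exp( - 1 ), pi, 3*sqrt(2)]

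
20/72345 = 4/14469 = 0.00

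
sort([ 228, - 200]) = [ - 200, 228 ] 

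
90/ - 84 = -2 + 13/14 = - 1.07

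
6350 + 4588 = 10938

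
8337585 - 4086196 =4251389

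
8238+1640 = 9878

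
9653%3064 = 461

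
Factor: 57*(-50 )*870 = -2^2*3^2*5^3*19^1*29^1 =- 2479500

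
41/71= 41/71= 0.58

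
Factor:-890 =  - 2^1*5^1*89^1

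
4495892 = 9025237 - 4529345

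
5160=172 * 30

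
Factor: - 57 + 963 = 2^1*3^1 * 151^1 =906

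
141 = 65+76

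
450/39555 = 10/879 = 0.01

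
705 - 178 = 527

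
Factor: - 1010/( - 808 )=5/4 =2^ ( - 2)*5^1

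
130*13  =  1690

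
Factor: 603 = 3^2*67^1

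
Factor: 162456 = 2^3*3^1*7^1*967^1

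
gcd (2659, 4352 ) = 1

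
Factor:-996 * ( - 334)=332664 = 2^3*3^1*83^1*167^1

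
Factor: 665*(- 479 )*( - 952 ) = 2^3*5^1*7^2 * 17^1 * 19^1*479^1  =  303245320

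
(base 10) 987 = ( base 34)t1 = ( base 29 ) 151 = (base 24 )1H3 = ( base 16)3db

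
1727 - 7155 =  - 5428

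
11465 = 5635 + 5830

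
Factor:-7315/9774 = -2^( - 1 )*3^( - 3 ) * 5^1 *7^1*11^1*19^1*181^( -1 ) 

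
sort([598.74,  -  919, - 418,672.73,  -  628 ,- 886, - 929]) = [ - 929 ,  -  919, - 886, - 628,  -  418, 598.74,672.73 ] 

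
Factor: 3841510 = 2^1*5^1*384151^1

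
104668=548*191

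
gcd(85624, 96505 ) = 1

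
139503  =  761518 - 622015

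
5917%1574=1195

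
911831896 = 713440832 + 198391064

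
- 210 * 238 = - 49980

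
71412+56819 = 128231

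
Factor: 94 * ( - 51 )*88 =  - 2^4 * 3^1* 11^1 * 17^1*47^1 = - 421872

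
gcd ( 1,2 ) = 1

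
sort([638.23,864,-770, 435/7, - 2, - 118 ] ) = [ - 770, - 118, - 2, 435/7, 638.23, 864 ]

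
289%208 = 81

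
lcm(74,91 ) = 6734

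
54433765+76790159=131223924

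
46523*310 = 14422130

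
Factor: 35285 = 5^1*7057^1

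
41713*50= 2085650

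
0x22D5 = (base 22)i97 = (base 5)241132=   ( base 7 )34666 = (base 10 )8917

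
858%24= 18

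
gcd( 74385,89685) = 45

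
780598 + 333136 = 1113734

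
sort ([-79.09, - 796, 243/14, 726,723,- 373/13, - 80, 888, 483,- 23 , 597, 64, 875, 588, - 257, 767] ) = [ - 796, - 257, - 80, -79.09,- 373/13, - 23, 243/14, 64,483, 588,597,723, 726, 767,875,888 ] 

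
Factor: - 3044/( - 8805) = 2^2*3^(-1)* 5^( -1)*587^( - 1) * 761^1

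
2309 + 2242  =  4551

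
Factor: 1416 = 2^3*3^1*59^1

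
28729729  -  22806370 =5923359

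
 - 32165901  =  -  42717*753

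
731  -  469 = 262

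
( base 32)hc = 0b1000101100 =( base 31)HT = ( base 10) 556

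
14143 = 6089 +8054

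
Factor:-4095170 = -2^1*5^1*409517^1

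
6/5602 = 3/2801=   0.00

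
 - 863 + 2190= 1327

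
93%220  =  93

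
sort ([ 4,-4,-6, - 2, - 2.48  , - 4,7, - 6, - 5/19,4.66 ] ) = [-6, - 6,  -  4, - 4,  -  2.48,  -  2, - 5/19, 4, 4.66,7]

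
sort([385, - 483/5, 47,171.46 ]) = [ - 483/5, 47,171.46, 385 ]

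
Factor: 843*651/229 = 548793/229 = 3^2*7^1*31^1*229^(- 1) * 281^1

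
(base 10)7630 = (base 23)e9h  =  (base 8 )16716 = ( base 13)361C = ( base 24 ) D5M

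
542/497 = 542/497= 1.09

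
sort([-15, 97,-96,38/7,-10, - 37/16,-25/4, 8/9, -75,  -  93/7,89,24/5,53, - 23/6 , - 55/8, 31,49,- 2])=[ - 96,-75,-15, - 93/7,-10,- 55/8,-25/4,- 23/6 , -37/16, - 2 , 8/9, 24/5,38/7,31, 49, 53,89,97]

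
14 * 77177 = 1080478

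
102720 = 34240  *3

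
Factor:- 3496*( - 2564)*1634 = 2^6 * 19^2*23^1*43^1*641^1 = 14646757696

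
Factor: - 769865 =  - 5^1*107^1 * 1439^1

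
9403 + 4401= 13804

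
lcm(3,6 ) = 6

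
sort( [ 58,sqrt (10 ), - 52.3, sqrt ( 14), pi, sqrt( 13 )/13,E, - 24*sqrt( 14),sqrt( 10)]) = [ - 24*sqrt( 14), -52.3,sqrt(13)/13, E,pi, sqrt(10 ), sqrt( 10 ), sqrt( 14 ), 58 ]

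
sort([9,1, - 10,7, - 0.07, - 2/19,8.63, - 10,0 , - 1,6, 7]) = [ - 10, - 10, - 1 , -2/19,  -  0.07,0,1, 6, 7, 7,8.63, 9] 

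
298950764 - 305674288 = - 6723524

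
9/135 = 1/15= 0.07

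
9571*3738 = 35776398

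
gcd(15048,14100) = 12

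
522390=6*87065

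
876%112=92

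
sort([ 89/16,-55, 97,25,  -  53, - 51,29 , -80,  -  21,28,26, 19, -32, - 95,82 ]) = [ - 95,  -  80, - 55, -53,  -  51 , - 32,-21,89/16, 19,25,26,28,29,82, 97]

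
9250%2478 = 1816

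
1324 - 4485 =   -  3161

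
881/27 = 32+17/27 = 32.63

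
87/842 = 87/842 = 0.10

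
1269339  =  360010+909329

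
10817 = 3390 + 7427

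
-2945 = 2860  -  5805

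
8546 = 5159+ 3387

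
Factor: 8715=3^1 * 5^1*7^1*83^1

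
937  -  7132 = - 6195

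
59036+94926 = 153962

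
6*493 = 2958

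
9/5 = 1+4/5 = 1.80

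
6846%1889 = 1179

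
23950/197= 121 + 113/197= 121.57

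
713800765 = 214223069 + 499577696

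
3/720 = 1/240  =  0.00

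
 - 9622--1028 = - 8594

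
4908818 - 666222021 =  - 661313203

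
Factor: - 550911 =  - 3^1 *183637^1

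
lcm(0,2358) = 0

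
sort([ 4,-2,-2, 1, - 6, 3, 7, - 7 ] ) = [ - 7, - 6, - 2, - 2, 1,3, 4 , 7 ] 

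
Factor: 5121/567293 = 3^2*997^ (-1) = 9/997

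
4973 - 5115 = -142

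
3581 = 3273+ 308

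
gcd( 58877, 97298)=1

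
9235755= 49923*185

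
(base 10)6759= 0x1A67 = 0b1101001100111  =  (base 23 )chk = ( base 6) 51143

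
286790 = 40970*7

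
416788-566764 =  -  149976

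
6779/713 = 9+362/713= 9.51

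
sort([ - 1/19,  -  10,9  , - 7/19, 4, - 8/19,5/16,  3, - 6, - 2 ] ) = [-10,  -  6, - 2, - 8/19, - 7/19, -1/19,5/16,3,4,9]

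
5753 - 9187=-3434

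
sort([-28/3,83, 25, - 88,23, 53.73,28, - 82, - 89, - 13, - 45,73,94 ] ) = [ - 89 ,- 88, - 82, - 45, - 13, - 28/3 , 23, 25,28 , 53.73,73,83,94 ]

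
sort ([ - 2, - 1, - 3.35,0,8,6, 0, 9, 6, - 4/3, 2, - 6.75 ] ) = [ - 6.75, - 3.35, - 2, - 4/3, - 1,0,  0,2,  6 , 6,  8,9 ] 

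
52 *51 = 2652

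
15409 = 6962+8447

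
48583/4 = 48583/4 = 12145.75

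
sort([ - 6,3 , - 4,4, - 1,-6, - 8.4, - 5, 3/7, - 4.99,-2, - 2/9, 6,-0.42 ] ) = [ - 8.4, - 6,  -  6,  -  5, -4.99,  -  4, - 2,-1,  -  0.42, - 2/9, 3/7, 3, 4, 6 ] 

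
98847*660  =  65239020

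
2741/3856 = 2741/3856  =  0.71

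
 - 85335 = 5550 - 90885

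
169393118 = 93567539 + 75825579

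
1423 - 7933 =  - 6510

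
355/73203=355/73203 = 0.00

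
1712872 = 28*61174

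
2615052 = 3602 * 726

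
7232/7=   7232/7 = 1033.14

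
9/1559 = 9/1559=0.01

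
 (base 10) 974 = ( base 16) 3ce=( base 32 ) ue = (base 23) 1J8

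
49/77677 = 49/77677 = 0.00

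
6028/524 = 1507/131 = 11.50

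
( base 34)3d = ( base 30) 3P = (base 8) 163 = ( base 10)115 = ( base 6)311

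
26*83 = 2158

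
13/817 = 13/817 = 0.02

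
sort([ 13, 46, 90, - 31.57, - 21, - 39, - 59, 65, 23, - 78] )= [ - 78, - 59, - 39, - 31.57, - 21, 13,23,46, 65, 90 ] 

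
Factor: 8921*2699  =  24077779 = 11^1*811^1 * 2699^1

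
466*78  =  36348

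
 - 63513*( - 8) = 508104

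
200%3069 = 200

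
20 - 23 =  - 3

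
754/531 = 1 + 223/531 = 1.42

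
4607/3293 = 4607/3293 =1.40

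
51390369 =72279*711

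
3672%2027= 1645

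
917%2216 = 917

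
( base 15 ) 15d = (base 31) A3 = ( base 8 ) 471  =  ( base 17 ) 117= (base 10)313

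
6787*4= 27148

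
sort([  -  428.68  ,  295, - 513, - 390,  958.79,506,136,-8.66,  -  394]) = [ - 513, - 428.68, - 394,-390, - 8.66,136, 295, 506 , 958.79 ]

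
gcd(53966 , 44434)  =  2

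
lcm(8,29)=232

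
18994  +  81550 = 100544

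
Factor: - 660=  - 2^2*3^1*5^1*11^1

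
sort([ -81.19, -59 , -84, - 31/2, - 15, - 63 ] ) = [  -  84,-81.19,  -  63,  -  59, - 31/2,-15]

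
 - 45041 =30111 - 75152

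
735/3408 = 245/1136 = 0.22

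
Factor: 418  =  2^1*11^1*19^1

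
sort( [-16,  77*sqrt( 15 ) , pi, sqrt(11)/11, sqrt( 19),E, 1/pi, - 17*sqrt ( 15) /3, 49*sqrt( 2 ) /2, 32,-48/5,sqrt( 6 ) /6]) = [-17*sqrt ( 15) /3,-16, - 48/5,sqrt( 11)/11 , 1/pi, sqrt( 6) /6, E,pi,sqrt(19 ),32,  49* sqrt(2 ) /2,  77 * sqrt( 15 ) ]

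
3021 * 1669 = 5042049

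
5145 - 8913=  - 3768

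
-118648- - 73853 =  - 44795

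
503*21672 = 10901016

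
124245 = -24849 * ( - 5 ) 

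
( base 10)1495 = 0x5d7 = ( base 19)42D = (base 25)29k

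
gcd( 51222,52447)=1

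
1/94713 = 1/94713 = 0.00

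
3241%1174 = 893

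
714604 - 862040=-147436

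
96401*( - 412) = - 39717212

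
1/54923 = 1/54923 = 0.00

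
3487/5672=3487/5672 = 0.61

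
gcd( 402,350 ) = 2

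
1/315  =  1/315= 0.00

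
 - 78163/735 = -107 + 482/735 =- 106.34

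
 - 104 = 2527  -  2631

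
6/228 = 1/38 = 0.03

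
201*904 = 181704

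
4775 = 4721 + 54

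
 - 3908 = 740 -4648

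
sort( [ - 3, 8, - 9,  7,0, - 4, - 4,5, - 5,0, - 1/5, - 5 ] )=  [ - 9, - 5,- 5, - 4 , - 4, -3, - 1/5,0, 0 , 5, 7, 8] 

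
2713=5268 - 2555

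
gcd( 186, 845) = 1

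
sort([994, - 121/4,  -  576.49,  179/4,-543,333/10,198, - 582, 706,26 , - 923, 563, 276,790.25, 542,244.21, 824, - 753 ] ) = [ - 923, - 753,  -  582,  -  576.49,  -  543, -121/4,26,333/10,179/4,  198 , 244.21,276,542, 563,  706,  790.25,824, 994]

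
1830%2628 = 1830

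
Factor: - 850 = - 2^1 * 5^2*17^1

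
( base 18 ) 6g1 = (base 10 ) 2233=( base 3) 10001201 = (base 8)4271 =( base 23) 452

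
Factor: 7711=11^1*701^1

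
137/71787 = 137/71787 = 0.00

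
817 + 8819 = 9636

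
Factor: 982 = 2^1*491^1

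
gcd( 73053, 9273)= 3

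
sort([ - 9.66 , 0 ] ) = [ - 9.66, 0] 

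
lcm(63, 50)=3150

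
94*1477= 138838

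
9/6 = 3/2 = 1.50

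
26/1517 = 26/1517 = 0.02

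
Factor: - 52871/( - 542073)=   91/933 = 3^( - 1)*7^1*13^1*311^(  -  1)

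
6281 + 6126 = 12407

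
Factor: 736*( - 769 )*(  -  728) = 2^8 * 7^1*13^1*23^1* 769^1 = 412036352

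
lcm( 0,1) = 0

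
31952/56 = 3994/7  =  570.57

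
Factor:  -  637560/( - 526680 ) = 19^( - 1) * 23^1 = 23/19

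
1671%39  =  33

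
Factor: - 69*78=-2^1*3^2*13^1*23^1 = -5382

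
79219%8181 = 5590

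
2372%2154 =218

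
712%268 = 176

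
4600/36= 127 +7/9 = 127.78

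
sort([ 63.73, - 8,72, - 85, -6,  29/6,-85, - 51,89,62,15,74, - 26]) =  [ - 85, - 85,- 51, - 26, - 8, - 6,29/6,15 , 62,63.73,72,  74,89 ]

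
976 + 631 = 1607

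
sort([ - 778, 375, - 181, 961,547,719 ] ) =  [-778, - 181, 375,547, 719,961 ]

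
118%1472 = 118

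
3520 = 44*80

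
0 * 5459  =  0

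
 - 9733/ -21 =463 + 10/21 = 463.48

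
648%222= 204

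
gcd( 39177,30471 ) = 4353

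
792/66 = 12 = 12.00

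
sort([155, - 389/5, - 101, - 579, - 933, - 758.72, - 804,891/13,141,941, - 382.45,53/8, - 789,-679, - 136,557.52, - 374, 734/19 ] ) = [ - 933, - 804 , - 789, - 758.72, - 679,-579, - 382.45, - 374, - 136 , - 101,-389/5, 53/8, 734/19, 891/13, 141, 155, 557.52,941]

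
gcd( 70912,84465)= 1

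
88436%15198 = 12446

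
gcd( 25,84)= 1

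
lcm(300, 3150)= 6300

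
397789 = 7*56827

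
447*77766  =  34761402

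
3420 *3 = 10260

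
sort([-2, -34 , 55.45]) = [ - 34, - 2,55.45]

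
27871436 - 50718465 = - 22847029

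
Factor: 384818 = 2^1*7^1*27487^1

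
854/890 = 427/445= 0.96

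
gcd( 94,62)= 2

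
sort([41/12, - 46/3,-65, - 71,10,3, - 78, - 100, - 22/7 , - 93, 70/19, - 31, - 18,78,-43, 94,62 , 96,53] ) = [ - 100, - 93,- 78,-71, -65, - 43, - 31, - 18, - 46/3, - 22/7,3,41/12, 70/19,10,53,62,78, 94,96] 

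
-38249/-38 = 1006 + 21/38 = 1006.55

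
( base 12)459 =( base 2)1010000101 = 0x285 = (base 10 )645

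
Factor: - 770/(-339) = 2^1 * 3^( - 1 )*5^1*7^1*11^1 *113^( - 1 ) 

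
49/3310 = 49/3310 = 0.01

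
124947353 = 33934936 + 91012417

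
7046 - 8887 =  - 1841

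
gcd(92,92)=92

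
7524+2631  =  10155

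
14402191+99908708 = 114310899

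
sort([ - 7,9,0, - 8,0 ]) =[ - 8,  -  7,0  ,  0, 9 ]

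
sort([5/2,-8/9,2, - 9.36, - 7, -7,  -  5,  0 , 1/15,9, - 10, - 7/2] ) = [ - 10, - 9.36, - 7, - 7, - 5, - 7/2, - 8/9, 0,1/15, 2, 5/2, 9]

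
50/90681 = 50/90681= 0.00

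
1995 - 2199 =-204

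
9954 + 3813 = 13767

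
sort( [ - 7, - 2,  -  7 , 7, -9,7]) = [ -9, - 7,-7, - 2, 7, 7 ] 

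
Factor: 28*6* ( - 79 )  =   - 2^3*3^1 * 7^1*79^1 = -  13272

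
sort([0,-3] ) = [- 3, 0 ] 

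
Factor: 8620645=5^1 *11^2*14249^1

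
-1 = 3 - 4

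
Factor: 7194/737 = 2^1 * 3^1 * 67^( - 1)*109^1 = 654/67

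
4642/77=60 + 2/7 = 60.29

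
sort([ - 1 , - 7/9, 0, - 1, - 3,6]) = [ - 3, - 1, -1, - 7/9, 0,6]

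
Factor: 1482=2^1*3^1*13^1*19^1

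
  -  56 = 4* ( - 14 ) 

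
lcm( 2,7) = 14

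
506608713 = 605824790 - 99216077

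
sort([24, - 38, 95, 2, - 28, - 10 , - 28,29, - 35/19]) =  [ - 38, - 28, - 28, - 10  , - 35/19,2, 24, 29 , 95] 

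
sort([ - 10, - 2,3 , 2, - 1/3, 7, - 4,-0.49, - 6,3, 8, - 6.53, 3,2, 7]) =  [ - 10, -6.53 , - 6,-4, - 2, - 0.49, - 1/3 , 2, 2, 3,3,3, 7,7,8]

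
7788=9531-1743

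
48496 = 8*6062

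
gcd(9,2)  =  1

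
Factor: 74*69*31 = 2^1*3^1 * 23^1*31^1 * 37^1 = 158286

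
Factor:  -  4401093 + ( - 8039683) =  - 12440776 = - 2^3*89^1  *101^1*173^1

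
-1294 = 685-1979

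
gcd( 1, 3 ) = 1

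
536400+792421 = 1328821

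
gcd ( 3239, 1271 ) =41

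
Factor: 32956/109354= 22/73  =  2^1*11^1*73^(-1) 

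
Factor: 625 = 5^4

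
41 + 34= 75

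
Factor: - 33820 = -2^2*5^1 *19^1*89^1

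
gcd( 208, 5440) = 16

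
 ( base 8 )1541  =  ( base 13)517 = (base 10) 865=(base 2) 1101100001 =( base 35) OP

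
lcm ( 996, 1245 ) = 4980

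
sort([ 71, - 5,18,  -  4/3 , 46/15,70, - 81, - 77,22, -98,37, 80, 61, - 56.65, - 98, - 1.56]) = [ -98, - 98, - 81 , - 77,-56.65, - 5, - 1.56, - 4/3 , 46/15,  18, 22,  37, 61, 70,  71 , 80]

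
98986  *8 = 791888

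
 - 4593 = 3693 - 8286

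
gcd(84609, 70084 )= 7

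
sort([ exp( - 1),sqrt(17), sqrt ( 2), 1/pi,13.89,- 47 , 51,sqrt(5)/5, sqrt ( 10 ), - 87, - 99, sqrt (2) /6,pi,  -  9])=[-99,- 87,-47,  -  9,sqrt(2 ) /6,1/pi, exp(-1), sqrt(5 )/5,sqrt(2 ),  pi , sqrt(10 ),sqrt ( 17), 13.89, 51] 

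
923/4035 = 923/4035=0.23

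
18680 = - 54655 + 73335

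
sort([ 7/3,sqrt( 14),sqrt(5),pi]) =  [sqrt(5),7/3, pi, sqrt(14 ) ]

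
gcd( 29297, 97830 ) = 1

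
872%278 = 38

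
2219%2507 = 2219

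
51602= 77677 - 26075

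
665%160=25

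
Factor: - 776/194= - 2^2 = - 4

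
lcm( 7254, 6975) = 181350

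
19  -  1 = 18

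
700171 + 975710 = 1675881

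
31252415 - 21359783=9892632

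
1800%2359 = 1800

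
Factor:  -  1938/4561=-2^1*3^1*17^1*19^1*4561^(  -  1 ) 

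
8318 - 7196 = 1122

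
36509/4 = 36509/4 = 9127.25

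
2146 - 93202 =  - 91056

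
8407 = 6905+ 1502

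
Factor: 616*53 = 2^3*7^1*11^1*53^1 = 32648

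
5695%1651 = 742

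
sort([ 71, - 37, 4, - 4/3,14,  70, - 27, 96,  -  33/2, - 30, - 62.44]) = [ - 62.44, - 37, -30,-27,-33/2, - 4/3 , 4,14 , 70 , 71,96]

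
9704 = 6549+3155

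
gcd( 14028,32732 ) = 4676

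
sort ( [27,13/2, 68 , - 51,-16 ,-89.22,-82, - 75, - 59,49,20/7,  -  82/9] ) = [ - 89.22, - 82, - 75,-59, - 51, - 16,-82/9,20/7,13/2,27, 49,68 ] 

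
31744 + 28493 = 60237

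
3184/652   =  796/163=4.88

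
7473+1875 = 9348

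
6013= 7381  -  1368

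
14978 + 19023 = 34001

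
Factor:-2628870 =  - 2^1 * 3^1*5^1*87629^1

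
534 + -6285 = -5751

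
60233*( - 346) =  - 20840618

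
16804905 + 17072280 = 33877185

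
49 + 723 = 772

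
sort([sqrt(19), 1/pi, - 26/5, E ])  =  [ - 26/5,  1/pi,E, sqrt(19) ]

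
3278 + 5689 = 8967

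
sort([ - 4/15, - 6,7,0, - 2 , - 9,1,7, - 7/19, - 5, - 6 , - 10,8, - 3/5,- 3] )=[ - 10, -9, - 6, - 6, - 5, - 3, - 2, - 3/5, - 7/19, - 4/15,0,1, 7,7,8] 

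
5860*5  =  29300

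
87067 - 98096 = -11029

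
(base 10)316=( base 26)c4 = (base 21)F1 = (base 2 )100111100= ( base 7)631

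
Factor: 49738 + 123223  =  172961 = 257^1*673^1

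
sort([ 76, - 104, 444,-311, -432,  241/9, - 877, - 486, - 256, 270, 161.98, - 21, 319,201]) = [ - 877 ,  -  486 , - 432 ,-311,-256, - 104, - 21 , 241/9, 76,161.98, 201,  270,319,444] 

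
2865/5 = 573  =  573.00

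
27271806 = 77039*354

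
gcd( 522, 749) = 1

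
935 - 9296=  - 8361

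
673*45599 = 30688127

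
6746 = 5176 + 1570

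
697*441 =307377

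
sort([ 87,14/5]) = [14/5,87]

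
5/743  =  5/743= 0.01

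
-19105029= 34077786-53182815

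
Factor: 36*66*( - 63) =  - 2^3*3^5*7^1 * 11^1 = -149688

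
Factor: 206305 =5^1 * 11^3*31^1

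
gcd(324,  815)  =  1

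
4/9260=1/2315 = 0.00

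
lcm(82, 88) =3608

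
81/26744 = 81/26744   =  0.00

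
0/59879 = 0 = 0.00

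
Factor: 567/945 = 3^1*5^(- 1 )=3/5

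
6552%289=194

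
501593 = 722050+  - 220457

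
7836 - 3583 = 4253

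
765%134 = 95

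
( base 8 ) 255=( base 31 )5i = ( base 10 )173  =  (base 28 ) 65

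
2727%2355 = 372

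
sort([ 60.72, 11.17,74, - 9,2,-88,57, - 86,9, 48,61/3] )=[ -88,  -  86,  -  9, 2, 9, 11.17, 61/3,48, 57, 60.72, 74]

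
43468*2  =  86936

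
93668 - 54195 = 39473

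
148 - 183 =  - 35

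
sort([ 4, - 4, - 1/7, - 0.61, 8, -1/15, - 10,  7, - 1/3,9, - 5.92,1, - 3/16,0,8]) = [-10, - 5.92, - 4,- 0.61, - 1/3, - 3/16 , - 1/7,  -  1/15,  0,1,4,7, 8,8 , 9]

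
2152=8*269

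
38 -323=-285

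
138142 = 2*69071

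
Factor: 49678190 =2^1*5^1*113^1*43963^1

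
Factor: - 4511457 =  - 3^4*55697^1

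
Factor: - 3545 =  - 5^1*709^1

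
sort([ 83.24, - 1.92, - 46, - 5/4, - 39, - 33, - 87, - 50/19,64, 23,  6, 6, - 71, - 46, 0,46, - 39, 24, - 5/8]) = [ - 87, - 71, - 46, -46, - 39, - 39,-33, - 50/19, - 1.92, - 5/4 , - 5/8, 0, 6, 6, 23,  24, 46, 64, 83.24]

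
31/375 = 31/375 = 0.08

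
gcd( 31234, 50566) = 2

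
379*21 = 7959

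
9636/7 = 1376  +  4/7 = 1376.57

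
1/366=1/366  =  0.00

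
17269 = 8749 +8520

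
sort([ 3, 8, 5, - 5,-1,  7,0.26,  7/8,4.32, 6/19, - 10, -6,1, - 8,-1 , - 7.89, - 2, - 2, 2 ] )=[ - 10, - 8,  -  7.89 ,  -  6 , - 5, - 2,  -  2, - 1, - 1, 0.26,6/19, 7/8, 1 , 2,3, 4.32 , 5, 7 , 8 ]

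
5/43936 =5/43936  =  0.00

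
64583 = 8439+56144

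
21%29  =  21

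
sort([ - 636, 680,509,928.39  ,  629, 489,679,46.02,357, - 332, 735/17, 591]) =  [ - 636, - 332,735/17,46.02, 357,489, 509,591,629,679,680,928.39 ] 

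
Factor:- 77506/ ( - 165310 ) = 143/305 = 5^( - 1)*11^1*13^1*61^(-1) 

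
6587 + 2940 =9527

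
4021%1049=874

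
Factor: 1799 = 7^1*257^1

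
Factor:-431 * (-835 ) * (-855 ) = -307701675=- 3^2 *5^2*19^1 * 167^1 *431^1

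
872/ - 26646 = -436/13323 = -0.03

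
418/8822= 19/401= 0.05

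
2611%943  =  725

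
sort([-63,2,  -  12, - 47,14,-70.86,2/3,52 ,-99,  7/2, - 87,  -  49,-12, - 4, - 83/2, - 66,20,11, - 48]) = [ - 99, - 87, - 70.86,-66, - 63, - 49, - 48,  -  47,-83/2,  -  12, - 12,-4,  2/3, 2,7/2, 11,  14, 20, 52 ]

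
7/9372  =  7/9372 = 0.00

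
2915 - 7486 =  - 4571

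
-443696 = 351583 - 795279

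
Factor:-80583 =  - 3^1*26861^1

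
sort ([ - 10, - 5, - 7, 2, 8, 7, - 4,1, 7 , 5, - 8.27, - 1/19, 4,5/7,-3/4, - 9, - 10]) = [ - 10, - 10,-9, - 8.27, - 7,-5, - 4,- 3/4, - 1/19, 5/7,1,2, 4, 5 , 7, 7, 8 ] 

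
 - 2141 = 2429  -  4570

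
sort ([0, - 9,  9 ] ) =[ - 9, 0, 9]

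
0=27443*0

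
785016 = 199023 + 585993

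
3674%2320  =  1354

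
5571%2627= 317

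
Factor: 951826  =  2^1 *71^1*6703^1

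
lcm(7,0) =0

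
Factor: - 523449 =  - 3^3 * 19387^1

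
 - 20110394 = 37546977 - 57657371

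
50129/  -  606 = -83  +  169/606  =  - 82.72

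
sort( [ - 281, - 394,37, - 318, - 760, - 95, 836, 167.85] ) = [ - 760, - 394, - 318,  -  281 ,  -  95,  37, 167.85, 836] 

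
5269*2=10538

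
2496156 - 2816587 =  - 320431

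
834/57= 278/19 = 14.63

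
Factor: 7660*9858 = 2^3*3^1*5^1*31^1*53^1*383^1= 75512280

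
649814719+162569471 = 812384190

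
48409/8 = 48409/8 = 6051.12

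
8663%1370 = 443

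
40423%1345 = 73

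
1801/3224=1801/3224 = 0.56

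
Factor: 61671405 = 3^1*5^1*4111427^1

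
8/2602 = 4/1301 = 0.00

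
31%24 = 7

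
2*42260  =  84520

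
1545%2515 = 1545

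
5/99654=5/99654 =0.00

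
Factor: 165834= 2^1*3^3*37^1 * 83^1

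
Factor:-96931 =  -96931^1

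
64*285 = 18240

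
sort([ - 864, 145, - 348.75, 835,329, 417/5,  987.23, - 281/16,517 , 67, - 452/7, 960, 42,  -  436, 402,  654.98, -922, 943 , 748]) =[-922, -864, - 436,- 348.75, - 452/7,-281/16, 42, 67,417/5, 145,329,402,517, 654.98,748, 835, 943,  960,987.23 ]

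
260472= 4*65118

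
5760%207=171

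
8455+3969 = 12424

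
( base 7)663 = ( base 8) 523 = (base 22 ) F9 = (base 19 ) hg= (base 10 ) 339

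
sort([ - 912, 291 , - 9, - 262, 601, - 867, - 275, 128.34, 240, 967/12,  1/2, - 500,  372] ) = [ - 912, - 867, - 500, - 275, - 262, - 9, 1/2,967/12, 128.34, 240, 291, 372,601] 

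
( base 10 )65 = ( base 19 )38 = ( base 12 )55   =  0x41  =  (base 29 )27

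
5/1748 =5/1748 = 0.00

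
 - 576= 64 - 640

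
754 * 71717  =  54074618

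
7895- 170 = 7725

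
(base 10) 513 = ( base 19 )180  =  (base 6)2213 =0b1000000001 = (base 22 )117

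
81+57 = 138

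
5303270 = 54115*98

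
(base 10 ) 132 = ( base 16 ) 84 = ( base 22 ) 60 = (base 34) 3U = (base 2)10000100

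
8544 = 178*48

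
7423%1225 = 73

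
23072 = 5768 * 4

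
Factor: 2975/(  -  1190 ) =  - 2^ ( -1)*5^1 = - 5/2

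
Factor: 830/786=415/393 = 3^ ( - 1) *5^1*83^1*131^ ( - 1)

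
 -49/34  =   - 49/34 =- 1.44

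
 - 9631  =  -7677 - 1954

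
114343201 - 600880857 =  - 486537656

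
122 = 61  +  61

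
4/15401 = 4/15401 = 0.00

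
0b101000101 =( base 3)110001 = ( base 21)FA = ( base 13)1c0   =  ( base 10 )325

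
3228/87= 37+3/29 = 37.10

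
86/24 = 3  +  7/12 = 3.58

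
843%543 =300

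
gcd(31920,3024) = 336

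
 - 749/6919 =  - 749/6919 = - 0.11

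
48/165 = 16/55 = 0.29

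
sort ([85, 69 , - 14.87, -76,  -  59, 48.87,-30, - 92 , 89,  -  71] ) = [ - 92,  -  76, - 71 , - 59, - 30 ,-14.87,48.87, 69,85,89 ] 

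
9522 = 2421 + 7101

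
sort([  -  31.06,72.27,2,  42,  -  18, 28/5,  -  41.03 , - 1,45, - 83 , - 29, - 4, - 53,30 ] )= [ - 83 , - 53, - 41.03, - 31.06,-29, - 18, -4,-1,2,28/5, 30,42,45, 72.27 ]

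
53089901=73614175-20524274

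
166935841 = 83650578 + 83285263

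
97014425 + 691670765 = 788685190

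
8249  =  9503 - 1254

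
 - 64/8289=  - 64/8289  =  - 0.01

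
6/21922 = 3/10961 = 0.00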